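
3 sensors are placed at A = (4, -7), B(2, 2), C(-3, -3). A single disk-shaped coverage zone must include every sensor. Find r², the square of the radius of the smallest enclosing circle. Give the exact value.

5525/242

Side lengths²: AB² = 85, AC² = 65, BC² = 50.
Since AB² = 85 < 65 + 50 = 115, the triangle is acute, so the smallest enclosing circle is the circumcircle.
Circumcentre = (39/22, -61/22), r² = 5525/242.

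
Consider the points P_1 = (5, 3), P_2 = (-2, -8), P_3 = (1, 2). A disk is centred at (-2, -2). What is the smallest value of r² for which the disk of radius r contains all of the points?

74

The required radius is the distance from (-2, -2) to the farthest point.
Squared distances: 74, 36, 25.
Maximum is 74, attained at P_1.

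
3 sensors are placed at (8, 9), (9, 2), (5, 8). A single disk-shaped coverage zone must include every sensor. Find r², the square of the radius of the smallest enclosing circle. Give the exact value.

1625/121

Call the three points A, B, C in the order given.
Side lengths²: AB² = 50, AC² = 10, BC² = 52.
Since BC² = 52 < 50 + 10 = 60, the triangle is acute, so the smallest enclosing circle is the circumcircle.
Circumcentre = (83/11, 59/11), r² = 1625/121.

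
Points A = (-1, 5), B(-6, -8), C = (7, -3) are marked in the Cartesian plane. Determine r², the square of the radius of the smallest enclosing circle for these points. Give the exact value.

Side lengths²: AB² = 194, AC² = 128, BC² = 194.
Since BC² = 194 < 194 + 128 = 322, the triangle is acute, so the smallest enclosing circle is the circumcircle.
Circumcentre = (-11/18, -47/18), r² = 9409/162.

9409/162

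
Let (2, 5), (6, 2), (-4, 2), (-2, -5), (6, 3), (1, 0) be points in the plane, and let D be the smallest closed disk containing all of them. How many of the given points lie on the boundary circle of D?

3

By Welzl's lemma the MEC is supported by two points (diametrically opposite) or three points (on a circumcircle).
The minimum enclosing circle is determined by three boundary points: (-4, 2), (-2, -5), (6, 3).
Their circumcentre is (23/18, -5/18) with r² = 5353/162.
The farthest remaining point (2, 5) is at distance² 4597/162 ≤ 5353/162.
The points at distance exactly r from the centre are (-4, 2), (-2, -5), (6, 3) — 3 points.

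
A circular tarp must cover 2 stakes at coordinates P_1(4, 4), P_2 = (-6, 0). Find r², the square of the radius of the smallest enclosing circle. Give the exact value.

The smallest circle enclosing two points has them as diameter endpoints.
Centre = midpoint = (-1, 2); r² = |P_1P_2|²/4 = 116/4 = 29.

29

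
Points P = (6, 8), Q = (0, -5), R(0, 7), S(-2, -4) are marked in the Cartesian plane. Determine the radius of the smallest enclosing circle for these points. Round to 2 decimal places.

7.21

A smallest enclosing disk is always determined by at most three of the input points on its boundary.
The minimum enclosing circle is determined by three boundary points: P, Q, S.
Their circumcentre is (2.1875, 1.875) with r² = 52.05078125.
The farthest remaining point R is at distance² 31.05078125 ≤ 52.05078125.
r = √(52.05078125) ≈ 7.21.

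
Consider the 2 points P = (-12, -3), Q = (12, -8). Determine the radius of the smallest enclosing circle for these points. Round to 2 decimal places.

The smallest circle enclosing two points has them as diameter endpoints.
Centre = midpoint = (0, -5.5); r² = |PQ|²/4 = 601/4 = 150.25.
r = √(150.25) ≈ 12.26.

12.26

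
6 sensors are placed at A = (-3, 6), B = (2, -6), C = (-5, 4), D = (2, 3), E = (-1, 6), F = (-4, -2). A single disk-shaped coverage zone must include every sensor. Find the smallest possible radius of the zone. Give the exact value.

6.5

The minimum enclosing circle of a finite set is fixed by two of the points (as a diameter) or three (as a circumcircle).
The farthest pair is A–B with squared distance 169. The circle on this segment as diameter has centre (-0.5, 0) and r² = 169/4 = 42.25.
Check C: distance² to centre = 36.25 ≤ 42.25, so it lies inside.
All remaining points lie in this disk, and no smaller disk contains both endpoints, so this is the minimum enclosing circle.
r = √(42.25) = 6.5.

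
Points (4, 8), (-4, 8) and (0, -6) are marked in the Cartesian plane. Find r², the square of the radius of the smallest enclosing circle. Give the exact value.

Call the three points A, B, C in the order given.
Side lengths²: AB² = 64, AC² = 212, BC² = 212.
Since BC² = 212 < 212 + 64 = 276, the triangle is acute, so the smallest enclosing circle is the circumcircle.
Circumcentre = (0, 11/7), r² = 2809/49.

2809/49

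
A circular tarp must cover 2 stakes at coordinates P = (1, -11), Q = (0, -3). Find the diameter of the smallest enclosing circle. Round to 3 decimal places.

The smallest circle enclosing two points has them as diameter endpoints.
Centre = midpoint = (0.5, -7); r² = |PQ|²/4 = 65/4 = 16.25.
Diameter = 2r = 2√(16.25) ≈ 8.062.

8.062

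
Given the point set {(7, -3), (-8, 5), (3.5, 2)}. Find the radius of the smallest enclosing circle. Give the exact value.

8.5

Call the three points A, B, C in the order given.
Side lengths²: AB² = 289, AC² = 37.25, BC² = 141.25.
Since AB² = 289 ≥ 141.25 + 37.25 = 178.5, the angle opposite AB is not acute, so the smallest enclosing circle has AB as diameter.
Centre = midpoint of AB = (-0.5, 1), r² = 289/4 = 72.25.
r = √(72.25) = 8.5.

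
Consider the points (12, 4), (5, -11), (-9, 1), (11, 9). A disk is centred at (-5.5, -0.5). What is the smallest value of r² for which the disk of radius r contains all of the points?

362.5

The required radius is the distance from (-5.5, -0.5) to the farthest point.
Squared distances: 326.5, 220.5, 14.5, 362.5.
Maximum is 362.5, attained at (11, 9).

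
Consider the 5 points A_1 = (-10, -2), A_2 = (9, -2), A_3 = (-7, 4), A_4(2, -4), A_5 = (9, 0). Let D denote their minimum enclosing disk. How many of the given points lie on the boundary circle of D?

By Welzl's lemma the MEC is supported by two points (diametrically opposite) or three points (on a circumcircle).
The farthest pair is A_1–A_5 with squared distance 365. The circle on this segment as diameter has centre (-0.5, -1) and r² = 365/4 = 91.25.
Check A_2: distance² to centre = 91.25 ≤ 91.25, so it lies inside.
All remaining points lie in this disk, and no smaller disk contains both endpoints, so this is the minimum enclosing circle.
The points at distance exactly r from the centre are A_1, A_2, A_5 — 3 points.

3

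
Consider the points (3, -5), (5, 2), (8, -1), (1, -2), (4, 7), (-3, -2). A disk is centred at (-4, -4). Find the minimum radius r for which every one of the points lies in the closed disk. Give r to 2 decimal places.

The required radius is the distance from (-4, -4) to the farthest point.
Squared distances: 50, 117, 153, 29, 185, 5.
Maximum is 185, attained at (4, 7).
r = √185 ≈ 13.60.

13.60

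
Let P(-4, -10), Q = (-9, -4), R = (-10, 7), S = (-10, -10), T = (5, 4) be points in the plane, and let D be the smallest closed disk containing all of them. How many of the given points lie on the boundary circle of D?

The minimum enclosing circle is determined by three boundary points: R, S, T.
Their circumcentre is (-3.9, -1.5) with r² = 109.46.
The farthest remaining point P is at distance² 72.26 ≤ 109.46.
The points at distance exactly r from the centre are R, S, T — 3 points.

3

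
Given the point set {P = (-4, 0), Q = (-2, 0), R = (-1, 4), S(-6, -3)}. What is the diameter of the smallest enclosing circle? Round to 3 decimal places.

The farthest pair is R–S with squared distance 74. The circle on this segment as diameter has centre (-3.5, 0.5) and r² = 74/4 = 18.5.
Check P: distance² to centre = 0.5 ≤ 18.5, so it lies inside.
All remaining points lie in this disk, and no smaller disk contains both endpoints, so this is the minimum enclosing circle.
Diameter = 2r = 2√(18.5) ≈ 8.602.

8.602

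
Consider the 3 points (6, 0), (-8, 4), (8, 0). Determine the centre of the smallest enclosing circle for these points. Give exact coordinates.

(0, 2)

Call the three points A, B, C in the order given.
Side lengths²: AB² = 212, AC² = 4, BC² = 272.
Since BC² = 272 ≥ 212 + 4 = 216, the angle opposite BC is not acute, so the smallest enclosing circle has BC as diameter.
Centre = midpoint of BC = (0, 2), r² = 272/4 = 68.
Centre = (0, 2).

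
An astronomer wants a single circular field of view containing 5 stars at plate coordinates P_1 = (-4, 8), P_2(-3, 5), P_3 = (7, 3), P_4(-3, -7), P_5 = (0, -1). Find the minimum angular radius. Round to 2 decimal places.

8.03

By Welzl's lemma the MEC is supported by two points (diametrically opposite) or three points (on a circumcircle).
The minimum enclosing circle is determined by three boundary points: P_1, P_3, P_4.
Their circumcentre is (-0.6875, 0.6875) with r² = 64.4453125.
The farthest remaining point P_2 is at distance² 23.9453125 ≤ 64.4453125.
r = √(64.4453125) ≈ 8.03.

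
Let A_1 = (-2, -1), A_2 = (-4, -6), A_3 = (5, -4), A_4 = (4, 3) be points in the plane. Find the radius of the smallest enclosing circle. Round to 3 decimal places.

A smallest enclosing disk is always determined by at most three of the input points on its boundary.
The farthest pair is A_2–A_4 with squared distance 145. The circle on this segment as diameter has centre (0, -1.5) and r² = 145/4 = 36.25.
Check A_1: distance² to centre = 4.25 ≤ 36.25, so it lies inside.
All remaining points lie in this disk, and no smaller disk contains both endpoints, so this is the minimum enclosing circle.
r = √(36.25) ≈ 6.021.

6.021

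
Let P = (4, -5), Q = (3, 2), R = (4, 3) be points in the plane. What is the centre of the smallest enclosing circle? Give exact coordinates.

(4, -1)

Side lengths²: PQ² = 50, PR² = 64, QR² = 2.
Since PR² = 64 ≥ 50 + 2 = 52, the angle opposite PR is not acute, so the smallest enclosing circle has PR as diameter.
Centre = midpoint of PR = (4, -1), r² = 64/4 = 16.
Centre = (4, -1).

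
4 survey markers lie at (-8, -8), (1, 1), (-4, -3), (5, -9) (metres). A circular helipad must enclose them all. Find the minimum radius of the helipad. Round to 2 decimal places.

By Welzl's lemma the MEC is supported by two points (diametrically opposite) or three points (on a circumcircle).
The minimum enclosing circle is determined by three boundary points: (-8, -8), (1, 1), (5, -9).
Their circumcentre is (-9/7, -40/7) with r² = 2465/49.
The farthest remaining point (-4, -3) is at distance² 722/49 ≤ 2465/49.
r = √(2465/49) ≈ 7.09.

7.09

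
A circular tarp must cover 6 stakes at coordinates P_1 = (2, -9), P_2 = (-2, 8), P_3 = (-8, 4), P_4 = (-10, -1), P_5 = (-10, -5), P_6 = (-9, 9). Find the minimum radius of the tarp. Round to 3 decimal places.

10.548

The farthest pair is P_1–P_6 with squared distance 445. The circle on this segment as diameter has centre (-3.5, 0) and r² = 445/4 = 111.25.
Check P_2: distance² to centre = 66.25 ≤ 111.25, so it lies inside.
All remaining points lie in this disk, and no smaller disk contains both endpoints, so this is the minimum enclosing circle.
r = √(111.25) ≈ 10.548.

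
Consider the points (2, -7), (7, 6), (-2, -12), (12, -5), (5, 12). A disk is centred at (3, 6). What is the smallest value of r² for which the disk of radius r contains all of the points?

The required radius is the distance from (3, 6) to the farthest point.
Squared distances: 170, 16, 349, 202, 40.
Maximum is 349, attained at (-2, -12).

349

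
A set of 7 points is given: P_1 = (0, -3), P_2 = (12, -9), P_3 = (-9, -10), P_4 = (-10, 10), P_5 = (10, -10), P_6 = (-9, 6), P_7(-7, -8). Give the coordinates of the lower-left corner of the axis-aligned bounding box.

(-10, -10)

x-range [-10, 12], y-range [-10, 10].
The lower-left corner is (-10, -10).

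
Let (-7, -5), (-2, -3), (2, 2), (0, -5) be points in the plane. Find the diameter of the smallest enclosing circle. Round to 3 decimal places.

By Welzl's lemma the MEC is supported by two points (diametrically opposite) or three points (on a circumcircle).
The farthest pair is (-7, -5)–(2, 2) with squared distance 130. The circle on this segment as diameter has centre (-2.5, -1.5) and r² = 130/4 = 32.5.
Check (-2, -3): distance² to centre = 2.5 ≤ 32.5, so it lies inside.
All remaining points lie in this disk, and no smaller disk contains both endpoints, so this is the minimum enclosing circle.
Diameter = 2r = 2√(32.5) ≈ 11.402.

11.402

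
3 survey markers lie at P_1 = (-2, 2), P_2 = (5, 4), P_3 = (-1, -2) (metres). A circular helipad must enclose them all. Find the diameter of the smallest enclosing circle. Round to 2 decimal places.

Side lengths²: P_1P_2² = 53, P_1P_3² = 17, P_2P_3² = 72.
Since P_2P_3² = 72 ≥ 53 + 17 = 70, the angle opposite P_2P_3 is not acute, so the smallest enclosing circle has P_2P_3 as diameter.
Centre = midpoint of P_2P_3 = (2, 1), r² = 72/4 = 18.
Diameter = 2r = 2√18 ≈ 8.49.

8.49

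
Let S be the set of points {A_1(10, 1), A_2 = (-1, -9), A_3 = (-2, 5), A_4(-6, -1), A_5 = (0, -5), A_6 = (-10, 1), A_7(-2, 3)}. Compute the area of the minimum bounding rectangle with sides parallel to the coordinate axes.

280

x ranges over [-10, 10], width 20.
y ranges over [-9, 5], height 14.
Area = 20 × 14 = 280.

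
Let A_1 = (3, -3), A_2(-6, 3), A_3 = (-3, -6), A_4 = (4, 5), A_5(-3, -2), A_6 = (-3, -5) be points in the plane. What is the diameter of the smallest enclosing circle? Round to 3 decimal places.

13.140

The minimum enclosing circle is determined by three boundary points: A_2, A_3, A_4.
Their circumcentre is (-0.1875, -0.0625) with r² = 43.1640625.
The farthest remaining point A_6 is at distance² 32.2890625 ≤ 43.1640625.
Diameter = 2r = 2√(43.1640625) ≈ 13.140.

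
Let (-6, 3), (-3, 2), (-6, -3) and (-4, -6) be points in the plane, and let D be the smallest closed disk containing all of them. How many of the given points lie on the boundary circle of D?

2

By Welzl's lemma the MEC is supported by two points (diametrically opposite) or three points (on a circumcircle).
The farthest pair is (-6, 3)–(-4, -6) with squared distance 85. The circle on this segment as diameter has centre (-5, -1.5) and r² = 85/4 = 21.25.
Check (-3, 2): distance² to centre = 16.25 ≤ 21.25, so it lies inside.
All remaining points lie in this disk, and no smaller disk contains both endpoints, so this is the minimum enclosing circle.
The points at distance exactly r from the centre are (-6, 3), (-4, -6) — 2 points.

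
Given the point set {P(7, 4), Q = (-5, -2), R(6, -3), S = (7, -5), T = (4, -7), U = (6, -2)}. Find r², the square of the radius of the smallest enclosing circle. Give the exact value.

The minimum enclosing circle of a finite set is fixed by two of the points (as a diameter) or three (as a circumcircle).
The minimum enclosing circle is determined by three boundary points: P, Q, S.
Their circumcentre is (1.75, -0.5) with r² = 47.8125.
The farthest remaining point T is at distance² 47.3125 ≤ 47.8125.

47.8125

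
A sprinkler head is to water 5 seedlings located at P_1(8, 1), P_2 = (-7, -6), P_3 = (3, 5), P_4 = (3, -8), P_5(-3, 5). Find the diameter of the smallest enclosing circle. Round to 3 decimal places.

A smallest enclosing disk is always determined by at most three of the input points on its boundary.
The farthest pair is P_1–P_2 with squared distance 274. The circle on this segment as diameter has centre (0.5, -2.5) and r² = 274/4 = 68.5.
Check P_3: distance² to centre = 62.5 ≤ 68.5, so it lies inside.
All remaining points lie in this disk, and no smaller disk contains both endpoints, so this is the minimum enclosing circle.
Diameter = 2r = 2√(68.5) ≈ 16.553.

16.553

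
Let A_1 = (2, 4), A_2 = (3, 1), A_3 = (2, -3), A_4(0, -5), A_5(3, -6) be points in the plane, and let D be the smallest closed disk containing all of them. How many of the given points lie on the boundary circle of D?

2

A smallest enclosing disk is always determined by at most three of the input points on its boundary.
The farthest pair is A_1–A_5 with squared distance 101. The circle on this segment as diameter has centre (2.5, -1) and r² = 101/4 = 25.25.
Check A_2: distance² to centre = 4.25 ≤ 25.25, so it lies inside.
All remaining points lie in this disk, and no smaller disk contains both endpoints, so this is the minimum enclosing circle.
The points at distance exactly r from the centre are A_1, A_5 — 2 points.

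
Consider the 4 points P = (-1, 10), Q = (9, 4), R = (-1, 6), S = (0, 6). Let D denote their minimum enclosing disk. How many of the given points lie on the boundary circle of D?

2

The minimum enclosing circle of a finite set is fixed by two of the points (as a diameter) or three (as a circumcircle).
The farthest pair is P–Q with squared distance 136. The circle on this segment as diameter has centre (4, 7) and r² = 136/4 = 34.
Check R: distance² to centre = 26 ≤ 34, so it lies inside.
All remaining points lie in this disk, and no smaller disk contains both endpoints, so this is the minimum enclosing circle.
The points at distance exactly r from the centre are P, Q — 2 points.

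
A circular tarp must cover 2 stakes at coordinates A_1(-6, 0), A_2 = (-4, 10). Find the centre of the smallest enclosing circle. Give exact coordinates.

The smallest circle enclosing two points has them as diameter endpoints.
Centre = midpoint = (-5, 5); r² = |A_1A_2|²/4 = 104/4 = 26.
Centre = (-5, 5).

(-5, 5)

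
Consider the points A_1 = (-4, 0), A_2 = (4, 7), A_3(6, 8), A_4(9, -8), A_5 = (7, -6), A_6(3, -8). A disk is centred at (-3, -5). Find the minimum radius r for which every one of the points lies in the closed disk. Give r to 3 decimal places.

The required radius is the distance from (-3, -5) to the farthest point.
Squared distances: 26, 193, 250, 153, 101, 45.
Maximum is 250, attained at A_3.
r = √250 ≈ 15.811.

15.811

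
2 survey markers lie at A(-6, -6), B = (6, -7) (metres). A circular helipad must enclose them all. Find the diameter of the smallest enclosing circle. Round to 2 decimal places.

12.04

The smallest circle enclosing two points has them as diameter endpoints.
Centre = midpoint = (0, -6.5); r² = |AB|²/4 = 145/4 = 36.25.
Diameter = 2r = 2√(36.25) ≈ 12.04.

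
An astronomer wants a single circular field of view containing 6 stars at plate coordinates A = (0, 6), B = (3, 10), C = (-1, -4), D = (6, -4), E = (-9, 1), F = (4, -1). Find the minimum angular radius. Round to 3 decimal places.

The minimum enclosing circle of a finite set is fixed by two of the points (as a diameter) or three (as a circumcircle).
The minimum enclosing circle is determined by three boundary points: B, D, E.
Their circumcentre is (-9/26, 51/26) with r² = 25625/338.
The farthest remaining point C is at distance² 12157/338 ≤ 25625/338.
r = √(25625/338) ≈ 8.707.

8.707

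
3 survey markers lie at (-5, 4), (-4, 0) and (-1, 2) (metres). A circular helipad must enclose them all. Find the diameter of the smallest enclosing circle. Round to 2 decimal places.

4.75

Call the three points A, B, C in the order given.
Side lengths²: AB² = 17, AC² = 20, BC² = 13.
Since AC² = 20 < 17 + 13 = 30, the triangle is acute, so the smallest enclosing circle is the circumcircle.
Circumcentre = (-47/14, 16/7), r² = 1105/196.
Diameter = 2r = 2√(1105/196) ≈ 4.75.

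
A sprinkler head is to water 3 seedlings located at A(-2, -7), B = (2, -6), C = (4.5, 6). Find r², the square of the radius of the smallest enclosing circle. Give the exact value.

Side lengths²: AB² = 17, AC² = 211.25, BC² = 150.25.
Since AC² = 211.25 ≥ 150.25 + 17 = 167.25, the angle opposite AC is not acute, so the smallest enclosing circle has AC as diameter.
Centre = midpoint of AC = (1.25, -0.5), r² = 211.25/4 = 52.8125.

52.8125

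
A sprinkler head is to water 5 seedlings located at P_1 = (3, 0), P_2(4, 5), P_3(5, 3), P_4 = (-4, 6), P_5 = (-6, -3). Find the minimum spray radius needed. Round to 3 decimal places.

6.403

The farthest pair is P_2–P_5 with squared distance 164. The circle on this segment as diameter has centre (-1, 1) and r² = 164/4 = 41.
Check P_1: distance² to centre = 17 ≤ 41, so it lies inside.
All remaining points lie in this disk, and no smaller disk contains both endpoints, so this is the minimum enclosing circle.
r = √41 ≈ 6.403.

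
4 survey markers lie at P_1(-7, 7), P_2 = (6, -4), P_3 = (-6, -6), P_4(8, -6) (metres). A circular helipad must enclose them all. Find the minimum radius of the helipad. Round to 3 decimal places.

9.925

The farthest pair is P_1–P_4 with squared distance 394. The circle on this segment as diameter has centre (0.5, 0.5) and r² = 394/4 = 98.5.
Check P_2: distance² to centre = 50.5 ≤ 98.5, so it lies inside.
All remaining points lie in this disk, and no smaller disk contains both endpoints, so this is the minimum enclosing circle.
r = √(98.5) ≈ 9.925.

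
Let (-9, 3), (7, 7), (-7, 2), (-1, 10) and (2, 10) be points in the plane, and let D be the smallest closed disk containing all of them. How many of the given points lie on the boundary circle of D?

By Welzl's lemma the MEC is supported by two points (diametrically opposite) or three points (on a circumcircle).
The farthest pair is (-9, 3)–(7, 7) with squared distance 272. The circle on this segment as diameter has centre (-1, 5) and r² = 272/4 = 68.
Check (-7, 2): distance² to centre = 45 ≤ 68, so it lies inside.
All remaining points lie in this disk, and no smaller disk contains both endpoints, so this is the minimum enclosing circle.
The points at distance exactly r from the centre are (-9, 3), (7, 7) — 2 points.

2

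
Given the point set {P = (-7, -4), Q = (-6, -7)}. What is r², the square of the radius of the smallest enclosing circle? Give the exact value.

The smallest circle enclosing two points has them as diameter endpoints.
Centre = midpoint = (-6.5, -5.5); r² = |PQ|²/4 = 10/4 = 2.5.

2.5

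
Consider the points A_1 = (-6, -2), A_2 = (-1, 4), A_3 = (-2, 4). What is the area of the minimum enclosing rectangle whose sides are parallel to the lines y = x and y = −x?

11

In coordinates u = x + y, v = x − y the rectangle is axis-aligned; the map (x,y)→(u,v) scales areas by 2.
u-values: -8, 3, 2; range = 3 − (-8) = 11.
v-values: -4, -5, -6; range = -4 − (-6) = 2.
Area = (11 × 2) / 2 = 11.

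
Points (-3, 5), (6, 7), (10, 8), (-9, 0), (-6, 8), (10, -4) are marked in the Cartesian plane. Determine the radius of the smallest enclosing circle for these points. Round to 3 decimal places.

10.534

The minimum enclosing circle of a finite set is fixed by two of the points (as a diameter) or three (as a circumcircle).
The minimum enclosing circle is determined by three boundary points: (10, 8), (-9, 0), (10, -4).
Their circumcentre is (51/38, 2) with r² = 160225/1444.
The farthest remaining point (-6, 8) is at distance² 129825/1444 ≤ 160225/1444.
r = √(160225/1444) ≈ 10.534.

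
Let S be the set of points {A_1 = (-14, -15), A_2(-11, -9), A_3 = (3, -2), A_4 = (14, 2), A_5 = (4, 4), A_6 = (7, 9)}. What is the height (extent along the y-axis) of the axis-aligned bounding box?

max y = 9, min y = -15, so height = 24.

24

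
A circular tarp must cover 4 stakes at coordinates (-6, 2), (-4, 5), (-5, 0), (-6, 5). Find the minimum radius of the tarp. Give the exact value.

2.6

A smallest enclosing disk is always determined by at most three of the input points on its boundary.
The minimum enclosing circle is determined by three boundary points: (-4, 5), (-5, 0), (-6, 5).
Their circumcentre is (-5, 2.6) with r² = 6.76.
The farthest remaining point (-6, 2) is at distance² 1.36 ≤ 6.76.
r = √(6.76) = 2.6.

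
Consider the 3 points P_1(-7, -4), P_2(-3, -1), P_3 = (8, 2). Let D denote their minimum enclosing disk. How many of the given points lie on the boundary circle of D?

Side lengths²: P_1P_2² = 25, P_1P_3² = 261, P_2P_3² = 130.
Since P_1P_3² = 261 ≥ 130 + 25 = 155, the angle opposite P_1P_3 is not acute, so the smallest enclosing circle has P_1P_3 as diameter.
Centre = midpoint of P_1P_3 = (0.5, -1), r² = 261/4 = 65.25.
The points at distance exactly r from the centre are P_1, P_3 — 2 points.

2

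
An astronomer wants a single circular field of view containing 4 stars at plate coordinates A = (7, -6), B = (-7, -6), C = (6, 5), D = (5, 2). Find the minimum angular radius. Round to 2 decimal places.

The minimum enclosing circle is determined by three boundary points: A, B, C.
Their circumcentre is (0, -12/11) with r² = 8845/121.
The farthest remaining point D is at distance² 4181/121 ≤ 8845/121.
r = √(8845/121) ≈ 8.55.

8.55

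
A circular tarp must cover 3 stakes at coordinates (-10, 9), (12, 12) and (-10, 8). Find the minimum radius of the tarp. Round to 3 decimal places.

11.180

Call the three points A, B, C in the order given.
Side lengths²: AB² = 493, AC² = 1, BC² = 500.
Since BC² = 500 ≥ 493 + 1 = 494, the angle opposite BC is not acute, so the smallest enclosing circle has BC as diameter.
Centre = midpoint of BC = (1, 10), r² = 500/4 = 125.
r = √125 ≈ 11.180.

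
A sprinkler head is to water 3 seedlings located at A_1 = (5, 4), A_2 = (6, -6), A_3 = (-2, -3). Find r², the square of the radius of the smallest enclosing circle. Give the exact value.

7373/242

Side lengths²: A_1A_2² = 101, A_1A_3² = 98, A_2A_3² = 73.
Since A_1A_2² = 101 < 98 + 73 = 171, the triangle is acute, so the smallest enclosing circle is the circumcircle.
Circumcentre = (71/22, -27/22), r² = 7373/242.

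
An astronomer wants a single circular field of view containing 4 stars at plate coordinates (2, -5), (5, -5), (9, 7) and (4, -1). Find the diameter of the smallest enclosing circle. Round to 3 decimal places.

13.892

The farthest pair is (2, -5)–(9, 7) with squared distance 193. The circle on this segment as diameter has centre (5.5, 1) and r² = 193/4 = 48.25.
Check (5, -5): distance² to centre = 36.25 ≤ 48.25, so it lies inside.
All remaining points lie in this disk, and no smaller disk contains both endpoints, so this is the minimum enclosing circle.
Diameter = 2r = 2√(48.25) ≈ 13.892.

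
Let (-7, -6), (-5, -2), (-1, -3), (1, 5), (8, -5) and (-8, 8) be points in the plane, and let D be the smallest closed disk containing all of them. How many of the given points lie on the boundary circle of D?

2

By Welzl's lemma the MEC is supported by two points (diametrically opposite) or three points (on a circumcircle).
The farthest pair is (8, -5)–(-8, 8) with squared distance 425. The circle on this segment as diameter has centre (0, 1.5) and r² = 425/4 = 106.25.
Check (-7, -6): distance² to centre = 105.25 ≤ 106.25, so it lies inside.
All remaining points lie in this disk, and no smaller disk contains both endpoints, so this is the minimum enclosing circle.
The points at distance exactly r from the centre are (8, -5), (-8, 8) — 2 points.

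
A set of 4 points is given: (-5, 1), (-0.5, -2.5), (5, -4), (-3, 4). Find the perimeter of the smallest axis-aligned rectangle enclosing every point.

Width = max x − min x = 5 − (-5) = 10.
Height = max y − min y = 4 − (-4) = 8.
Perimeter = 2(10 + 8) = 36.

36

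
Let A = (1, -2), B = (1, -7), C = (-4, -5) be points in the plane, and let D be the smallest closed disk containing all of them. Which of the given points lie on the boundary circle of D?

A, B, C

Side lengths²: AB² = 25, AC² = 34, BC² = 29.
Since AC² = 34 < 29 + 25 = 54, the triangle is acute, so the smallest enclosing circle is the circumcircle.
Circumcentre = (-0.9, -4.5), r² = 9.86.
The points at distance exactly r from the centre are A, B, C — 3 points.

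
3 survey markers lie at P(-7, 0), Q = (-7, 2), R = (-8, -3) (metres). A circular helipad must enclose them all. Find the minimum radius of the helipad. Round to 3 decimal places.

2.550

Side lengths²: PQ² = 4, PR² = 10, QR² = 26.
Since QR² = 26 ≥ 10 + 4 = 14, the angle opposite QR is not acute, so the smallest enclosing circle has QR as diameter.
Centre = midpoint of QR = (-7.5, -0.5), r² = 26/4 = 6.5.
r = √(6.5) ≈ 2.550.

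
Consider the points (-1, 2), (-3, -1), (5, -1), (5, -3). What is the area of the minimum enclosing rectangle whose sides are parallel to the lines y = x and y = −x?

In coordinates u = x + y, v = x − y the rectangle is axis-aligned; the map (x,y)→(u,v) scales areas by 2.
u-values: 1, -4, 4, 2; range = 4 − (-4) = 8.
v-values: -3, -2, 6, 8; range = 8 − (-3) = 11.
Area = (8 × 11) / 2 = 44.

44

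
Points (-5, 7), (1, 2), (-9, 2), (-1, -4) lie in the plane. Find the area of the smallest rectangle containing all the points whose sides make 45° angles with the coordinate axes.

In coordinates u = x + y, v = x − y the rectangle is axis-aligned; the map (x,y)→(u,v) scales areas by 2.
u-values: 2, 3, -7, -5; range = 3 − (-7) = 10.
v-values: -12, -1, -11, 3; range = 3 − (-12) = 15.
Area = (10 × 15) / 2 = 75.

75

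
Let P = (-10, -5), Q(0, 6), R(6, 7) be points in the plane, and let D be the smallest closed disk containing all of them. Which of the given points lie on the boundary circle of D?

P, R

Side lengths²: PQ² = 221, PR² = 400, QR² = 37.
Since PR² = 400 ≥ 221 + 37 = 258, the angle opposite PR is not acute, so the smallest enclosing circle has PR as diameter.
Centre = midpoint of PR = (-2, 1), r² = 400/4 = 100.
The points at distance exactly r from the centre are P, R — 2 points.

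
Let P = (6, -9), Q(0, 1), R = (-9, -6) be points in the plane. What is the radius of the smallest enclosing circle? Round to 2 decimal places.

Side lengths²: PQ² = 136, PR² = 234, QR² = 130.
Since PR² = 234 < 136 + 130 = 266, the triangle is acute, so the smallest enclosing circle is the circumcircle.
Circumcentre = (-29/22, -145/22), r² = 14365/242.
r = √(14365/242) ≈ 7.70.

7.70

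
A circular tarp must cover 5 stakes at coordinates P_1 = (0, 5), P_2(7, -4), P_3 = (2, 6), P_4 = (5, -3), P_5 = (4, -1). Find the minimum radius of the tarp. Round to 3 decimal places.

5.701

The minimum enclosing circle of a finite set is fixed by two of the points (as a diameter) or three (as a circumcircle).
The farthest pair is P_1–P_2 with squared distance 130. The circle on this segment as diameter has centre (3.5, 0.5) and r² = 130/4 = 32.5.
Check P_3: distance² to centre = 32.5 ≤ 32.5, so it lies inside.
All remaining points lie in this disk, and no smaller disk contains both endpoints, so this is the minimum enclosing circle.
r = √(32.5) ≈ 5.701.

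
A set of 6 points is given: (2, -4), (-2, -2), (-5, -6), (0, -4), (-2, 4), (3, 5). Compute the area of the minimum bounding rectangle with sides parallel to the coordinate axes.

x ranges over [-5, 3], width 8.
y ranges over [-6, 5], height 11.
Area = 8 × 11 = 88.

88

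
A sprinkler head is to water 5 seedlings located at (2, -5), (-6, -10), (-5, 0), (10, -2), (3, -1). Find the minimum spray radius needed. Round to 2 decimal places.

By Welzl's lemma the MEC is supported by two points (diametrically opposite) or three points (on a circumcircle).
The minimum enclosing circle is determined by three boundary points: (-6, -10), (-5, 0), (10, -2).
Their circumcentre is (71/38, -109/19) with r² = 115645/1444.
The farthest remaining point (3, -1) is at distance² 34249/1444 ≤ 115645/1444.
r = √(115645/1444) ≈ 8.95.

8.95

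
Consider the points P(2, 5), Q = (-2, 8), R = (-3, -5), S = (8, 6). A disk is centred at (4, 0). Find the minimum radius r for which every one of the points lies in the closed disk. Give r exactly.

10

The required radius is the distance from (4, 0) to the farthest point.
Squared distances: 29, 100, 74, 52.
Maximum is 100, attained at Q.
r = √100 = 10.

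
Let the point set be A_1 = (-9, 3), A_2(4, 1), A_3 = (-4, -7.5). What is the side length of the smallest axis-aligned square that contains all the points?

The bounding box has width 13 and height 10.5.
An axis-aligned square enclosing the set must have side ≥ max(width, height).
So the minimum side is max(13, 10.5) = 13.

13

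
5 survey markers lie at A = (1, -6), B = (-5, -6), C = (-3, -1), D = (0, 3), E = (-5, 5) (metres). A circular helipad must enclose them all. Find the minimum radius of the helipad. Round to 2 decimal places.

6.26

A smallest enclosing disk is always determined by at most three of the input points on its boundary.
The farthest pair is A–E with squared distance 157. The circle on this segment as diameter has centre (-2, -0.5) and r² = 157/4 = 39.25.
Check B: distance² to centre = 39.25 ≤ 39.25, so it lies inside.
All remaining points lie in this disk, and no smaller disk contains both endpoints, so this is the minimum enclosing circle.
r = √(39.25) ≈ 6.26.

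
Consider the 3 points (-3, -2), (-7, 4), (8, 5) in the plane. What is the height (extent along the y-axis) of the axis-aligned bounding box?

7

max y = 5, min y = -2, so height = 7.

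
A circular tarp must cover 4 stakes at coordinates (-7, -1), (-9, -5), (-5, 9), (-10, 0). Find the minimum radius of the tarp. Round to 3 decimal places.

7.280

A smallest enclosing disk is always determined by at most three of the input points on its boundary.
The farthest pair is (-9, -5)–(-5, 9) with squared distance 212. The circle on this segment as diameter has centre (-7, 2) and r² = 212/4 = 53.
Check (-7, -1): distance² to centre = 9 ≤ 53, so it lies inside.
All remaining points lie in this disk, and no smaller disk contains both endpoints, so this is the minimum enclosing circle.
r = √53 ≈ 7.280.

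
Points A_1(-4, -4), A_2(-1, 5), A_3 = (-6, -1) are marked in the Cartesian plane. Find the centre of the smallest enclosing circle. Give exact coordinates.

(-2.5, 0.5)

Side lengths²: A_1A_2² = 90, A_1A_3² = 13, A_2A_3² = 61.
Since A_1A_2² = 90 ≥ 61 + 13 = 74, the angle opposite A_1A_2 is not acute, so the smallest enclosing circle has A_1A_2 as diameter.
Centre = midpoint of A_1A_2 = (-2.5, 0.5), r² = 90/4 = 22.5.
Centre = (-2.5, 0.5).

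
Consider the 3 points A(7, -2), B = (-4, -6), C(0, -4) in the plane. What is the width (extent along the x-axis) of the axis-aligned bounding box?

11

max x = 7, min x = -4, so width = 11.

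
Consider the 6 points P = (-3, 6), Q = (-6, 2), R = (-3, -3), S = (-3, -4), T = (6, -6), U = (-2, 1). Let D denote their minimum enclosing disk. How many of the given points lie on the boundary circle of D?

3

The minimum enclosing circle of a finite set is fixed by two of the points (as a diameter) or three (as a circumcircle).
The minimum enclosing circle is determined by three boundary points: P, Q, T.
Their circumcentre is (7/6, -0.25) with r² = 8125/144.
The farthest remaining point S is at distance² 4525/144 ≤ 8125/144.
The points at distance exactly r from the centre are P, Q, T — 3 points.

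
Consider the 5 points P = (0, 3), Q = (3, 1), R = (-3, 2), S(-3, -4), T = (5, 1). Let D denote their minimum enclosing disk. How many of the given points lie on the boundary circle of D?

A smallest enclosing disk is always determined by at most three of the input points on its boundary.
The minimum enclosing circle is determined by three boundary points: R, S, T.
Their circumcentre is (0.6875, -1) with r² = 22.59765625.
The farthest remaining point P is at distance² 16.47265625 ≤ 22.59765625.
The points at distance exactly r from the centre are R, S, T — 3 points.

3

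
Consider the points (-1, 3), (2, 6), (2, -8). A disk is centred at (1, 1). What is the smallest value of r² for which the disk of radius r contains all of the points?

82

The required radius is the distance from (1, 1) to the farthest point.
Squared distances: 8, 26, 82.
Maximum is 82, attained at (2, -8).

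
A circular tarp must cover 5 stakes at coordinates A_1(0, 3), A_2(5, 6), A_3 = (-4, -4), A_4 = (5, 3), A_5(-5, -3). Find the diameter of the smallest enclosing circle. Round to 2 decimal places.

13.47

By Welzl's lemma the MEC is supported by two points (diametrically opposite) or three points (on a circumcircle).
The minimum enclosing circle is determined by three boundary points: A_2, A_3, A_5.
Their circumcentre is (9/38, 47/38) with r² = 32761/722.
The farthest remaining point A_4 is at distance² 18625/722 ≤ 32761/722.
Diameter = 2r = 2√(32761/722) ≈ 13.47.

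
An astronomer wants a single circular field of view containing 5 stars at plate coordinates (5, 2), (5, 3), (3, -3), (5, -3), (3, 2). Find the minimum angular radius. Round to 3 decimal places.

3.162

By Welzl's lemma the MEC is supported by two points (diametrically opposite) or three points (on a circumcircle).
The farthest pair is (5, 3)–(3, -3) with squared distance 40. The circle on this segment as diameter has centre (4, 0) and r² = 40/4 = 10.
Check (5, 2): distance² to centre = 5 ≤ 10, so it lies inside.
All remaining points lie in this disk, and no smaller disk contains both endpoints, so this is the minimum enclosing circle.
r = √10 ≈ 3.162.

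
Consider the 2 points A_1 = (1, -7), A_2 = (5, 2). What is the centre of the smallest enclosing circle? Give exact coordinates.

The smallest circle enclosing two points has them as diameter endpoints.
Centre = midpoint = (3, -2.5); r² = |A_1A_2|²/4 = 97/4 = 24.25.
Centre = (3, -2.5).

(3, -2.5)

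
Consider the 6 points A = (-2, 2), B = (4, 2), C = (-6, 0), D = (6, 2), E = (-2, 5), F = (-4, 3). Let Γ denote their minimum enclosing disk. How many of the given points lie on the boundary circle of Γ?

By Welzl's lemma the MEC is supported by two points (diametrically opposite) or three points (on a circumcircle).
The farthest pair is C–D with squared distance 148. The circle on this segment as diameter has centre (0, 1) and r² = 148/4 = 37.
Check A: distance² to centre = 5 ≤ 37, so it lies inside.
All remaining points lie in this disk, and no smaller disk contains both endpoints, so this is the minimum enclosing circle.
The points at distance exactly r from the centre are C, D — 2 points.

2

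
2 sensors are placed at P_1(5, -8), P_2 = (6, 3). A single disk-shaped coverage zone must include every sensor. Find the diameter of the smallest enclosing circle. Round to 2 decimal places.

The smallest circle enclosing two points has them as diameter endpoints.
Centre = midpoint = (5.5, -2.5); r² = |P_1P_2|²/4 = 122/4 = 30.5.
Diameter = 2r = 2√(30.5) ≈ 11.05.

11.05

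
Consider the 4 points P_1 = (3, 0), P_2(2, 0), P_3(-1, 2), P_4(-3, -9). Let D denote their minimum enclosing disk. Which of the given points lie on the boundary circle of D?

A smallest enclosing disk is always determined by at most three of the input points on its boundary.
The minimum enclosing circle is determined by three boundary points: P_1, P_3, P_4.
Their circumcentre is (-1.3125, -3.625) with r² = 31.73828125.
The farthest remaining point P_2 is at distance² 24.11328125 ≤ 31.73828125.
The points at distance exactly r from the centre are P_1, P_3, P_4 — 3 points.

P_1, P_3, P_4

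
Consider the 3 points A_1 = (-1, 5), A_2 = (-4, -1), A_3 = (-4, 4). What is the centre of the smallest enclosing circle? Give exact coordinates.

(-2.5, 2)

Side lengths²: A_1A_2² = 45, A_1A_3² = 10, A_2A_3² = 25.
Since A_1A_2² = 45 ≥ 25 + 10 = 35, the angle opposite A_1A_2 is not acute, so the smallest enclosing circle has A_1A_2 as diameter.
Centre = midpoint of A_1A_2 = (-2.5, 2), r² = 45/4 = 11.25.
Centre = (-2.5, 2).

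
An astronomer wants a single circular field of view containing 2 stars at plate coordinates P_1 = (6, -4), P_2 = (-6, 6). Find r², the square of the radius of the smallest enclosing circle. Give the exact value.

61

The smallest circle enclosing two points has them as diameter endpoints.
Centre = midpoint = (0, 1); r² = |P_1P_2|²/4 = 244/4 = 61.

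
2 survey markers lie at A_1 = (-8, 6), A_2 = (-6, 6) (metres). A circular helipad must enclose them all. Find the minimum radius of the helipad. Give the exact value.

1

The smallest circle enclosing two points has them as diameter endpoints.
Centre = midpoint = (-7, 6); r² = |A_1A_2|²/4 = 4/4 = 1.
r = √1 = 1.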